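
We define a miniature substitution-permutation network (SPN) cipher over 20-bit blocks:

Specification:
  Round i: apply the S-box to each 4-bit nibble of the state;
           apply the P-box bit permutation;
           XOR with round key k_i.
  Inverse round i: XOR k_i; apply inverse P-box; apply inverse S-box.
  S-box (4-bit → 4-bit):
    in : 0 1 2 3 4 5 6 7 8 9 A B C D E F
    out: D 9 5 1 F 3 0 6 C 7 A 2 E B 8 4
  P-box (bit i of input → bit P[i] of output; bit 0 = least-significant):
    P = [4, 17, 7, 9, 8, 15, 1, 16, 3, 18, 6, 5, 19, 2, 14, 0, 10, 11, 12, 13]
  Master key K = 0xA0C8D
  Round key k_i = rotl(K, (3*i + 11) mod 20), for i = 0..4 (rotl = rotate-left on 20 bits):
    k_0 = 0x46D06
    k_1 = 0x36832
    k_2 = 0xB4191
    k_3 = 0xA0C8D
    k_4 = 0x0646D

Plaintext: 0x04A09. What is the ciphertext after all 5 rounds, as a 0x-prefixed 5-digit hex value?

0x37A6C

s_0 = plaintext = 0x04A09
s_1 = Round(s_0, k_0) = 0xB18B1
s_2 = Round(s_1, k_1) = 0xBE243
s_3 = Round(s_2, k_2) = 0xAC8CA
s_4 = Round(s_3, k_3) = 0x9E6EA
s_5 = Round(s_4, k_4) = 0x37A6C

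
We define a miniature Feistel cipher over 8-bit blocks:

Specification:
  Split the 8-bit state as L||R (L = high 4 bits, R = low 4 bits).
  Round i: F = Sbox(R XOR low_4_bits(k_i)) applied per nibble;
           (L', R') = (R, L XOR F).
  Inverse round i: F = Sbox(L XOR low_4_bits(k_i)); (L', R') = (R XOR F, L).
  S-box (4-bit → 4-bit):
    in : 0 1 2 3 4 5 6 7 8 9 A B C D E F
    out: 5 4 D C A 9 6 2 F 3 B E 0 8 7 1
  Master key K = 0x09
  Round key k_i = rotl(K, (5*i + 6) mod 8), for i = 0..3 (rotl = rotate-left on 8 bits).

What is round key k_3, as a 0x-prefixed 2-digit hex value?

K = 0x09
k_0 = rotl(K, (5*0+6) mod 8) = rotl(K, 6) = 0x42
k_1 = rotl(K, (5*1+6) mod 8) = rotl(K, 3) = 0x48
k_2 = rotl(K, (5*2+6) mod 8) = rotl(K, 0) = 0x09
k_3 = rotl(K, (5*3+6) mod 8) = rotl(K, 5) = 0x21

0x21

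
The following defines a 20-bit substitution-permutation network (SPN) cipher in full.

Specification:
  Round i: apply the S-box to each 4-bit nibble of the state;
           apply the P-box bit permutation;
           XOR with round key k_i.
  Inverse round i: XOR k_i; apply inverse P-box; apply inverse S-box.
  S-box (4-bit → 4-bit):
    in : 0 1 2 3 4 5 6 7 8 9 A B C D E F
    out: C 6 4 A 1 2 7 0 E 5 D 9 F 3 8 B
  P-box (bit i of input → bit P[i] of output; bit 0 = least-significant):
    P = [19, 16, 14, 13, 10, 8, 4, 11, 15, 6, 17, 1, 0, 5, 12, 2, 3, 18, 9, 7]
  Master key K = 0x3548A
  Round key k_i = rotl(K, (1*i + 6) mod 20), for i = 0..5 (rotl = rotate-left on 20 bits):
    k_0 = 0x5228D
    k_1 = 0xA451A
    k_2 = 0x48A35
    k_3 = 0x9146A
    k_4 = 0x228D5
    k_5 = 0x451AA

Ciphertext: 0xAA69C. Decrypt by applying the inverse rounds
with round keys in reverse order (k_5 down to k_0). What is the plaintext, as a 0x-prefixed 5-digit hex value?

0x0B69B

s_0 = ciphertext = 0xAA69C
s_1 = InvRound(s_0, k_5) = 0x18A6A
s_2 = InvRound(s_1, k_4) = 0xAFA23
s_3 = InvRound(s_2, k_3) = 0x946B8
s_4 = InvRound(s_3, k_2) = 0xFB4B6
s_5 = InvRound(s_4, k_1) = 0xF8458
s_6 = InvRound(s_5, k_0) = 0x0B69B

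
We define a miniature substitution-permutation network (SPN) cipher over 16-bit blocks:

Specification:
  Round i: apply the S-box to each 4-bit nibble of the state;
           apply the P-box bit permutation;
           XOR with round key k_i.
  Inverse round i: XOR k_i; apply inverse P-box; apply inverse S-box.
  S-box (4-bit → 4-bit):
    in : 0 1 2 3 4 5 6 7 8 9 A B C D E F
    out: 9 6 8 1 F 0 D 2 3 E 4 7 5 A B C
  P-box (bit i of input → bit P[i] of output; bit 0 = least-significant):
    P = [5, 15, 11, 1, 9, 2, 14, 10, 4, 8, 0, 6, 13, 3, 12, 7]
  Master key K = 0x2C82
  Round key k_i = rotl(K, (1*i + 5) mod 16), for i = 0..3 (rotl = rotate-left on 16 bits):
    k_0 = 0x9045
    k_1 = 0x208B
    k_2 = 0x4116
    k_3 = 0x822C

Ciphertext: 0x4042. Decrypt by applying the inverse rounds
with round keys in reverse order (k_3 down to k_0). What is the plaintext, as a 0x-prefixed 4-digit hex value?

s_0 = ciphertext = 0x4042
s_1 = InvRound(s_0, k_3) = 0x72BE
s_2 = InvRound(s_1, k_2) = 0x4733
s_3 = InvRound(s_2, k_1) = 0xE863
s_4 = InvRound(s_3, k_0) = 0xC516

0xC516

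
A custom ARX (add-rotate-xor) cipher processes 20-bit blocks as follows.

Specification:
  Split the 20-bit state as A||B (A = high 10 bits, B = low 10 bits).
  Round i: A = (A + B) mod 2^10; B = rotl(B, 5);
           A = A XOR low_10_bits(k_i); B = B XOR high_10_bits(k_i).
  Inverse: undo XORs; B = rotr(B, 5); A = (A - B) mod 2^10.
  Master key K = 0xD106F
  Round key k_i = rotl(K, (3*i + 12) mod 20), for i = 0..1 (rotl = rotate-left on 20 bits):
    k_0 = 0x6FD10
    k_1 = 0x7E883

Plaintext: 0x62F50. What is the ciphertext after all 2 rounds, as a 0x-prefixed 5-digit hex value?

s_0 = plaintext = 0x62F50
s_1 = Round(s_0, k_0) = 0x72FA5
s_2 = Round(s_1, k_1) = 0x7CD47

0x7CD47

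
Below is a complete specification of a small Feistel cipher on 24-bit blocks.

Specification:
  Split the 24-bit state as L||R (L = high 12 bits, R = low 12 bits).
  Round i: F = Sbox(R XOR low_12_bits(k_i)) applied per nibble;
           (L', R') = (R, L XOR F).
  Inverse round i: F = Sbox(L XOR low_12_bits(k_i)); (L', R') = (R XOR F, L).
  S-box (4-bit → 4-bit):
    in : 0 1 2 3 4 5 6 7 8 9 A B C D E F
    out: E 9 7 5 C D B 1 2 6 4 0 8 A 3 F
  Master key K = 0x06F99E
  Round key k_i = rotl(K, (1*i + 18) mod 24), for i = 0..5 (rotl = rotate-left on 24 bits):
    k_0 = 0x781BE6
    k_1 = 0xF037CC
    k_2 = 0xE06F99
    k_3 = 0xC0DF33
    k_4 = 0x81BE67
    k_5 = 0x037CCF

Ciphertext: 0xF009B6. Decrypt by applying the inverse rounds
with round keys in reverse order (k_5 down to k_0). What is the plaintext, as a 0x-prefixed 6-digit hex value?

0x346F1F

s_0 = ciphertext = 0xF009B6
s_1 = InvRound(s_0, k_5) = 0xC39F00
s_2 = InvRound(s_1, k_4) = 0x8D3C39
s_3 = InvRound(s_2, k_3) = 0xD078D3
s_4 = InvRound(s_3, k_2) = 0xFB0D07
s_5 = InvRound(s_4, k_1) = 0xF1FFB0
s_6 = InvRound(s_5, k_0) = 0x346F1F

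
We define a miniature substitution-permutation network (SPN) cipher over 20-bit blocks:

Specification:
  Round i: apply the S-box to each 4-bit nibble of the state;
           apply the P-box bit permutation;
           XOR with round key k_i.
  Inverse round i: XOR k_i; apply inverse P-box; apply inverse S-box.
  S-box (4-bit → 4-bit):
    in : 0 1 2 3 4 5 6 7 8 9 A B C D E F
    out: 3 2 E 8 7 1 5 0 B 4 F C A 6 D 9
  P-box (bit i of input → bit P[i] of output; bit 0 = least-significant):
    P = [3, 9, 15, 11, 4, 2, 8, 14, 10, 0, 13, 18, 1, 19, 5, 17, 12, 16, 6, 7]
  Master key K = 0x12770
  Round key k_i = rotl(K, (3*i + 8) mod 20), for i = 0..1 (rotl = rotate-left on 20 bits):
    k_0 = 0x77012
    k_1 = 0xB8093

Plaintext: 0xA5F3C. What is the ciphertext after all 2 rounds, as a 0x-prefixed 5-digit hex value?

s_0 = plaintext = 0xA5F3C
s_1 = Round(s_0, k_0) = 0x22ED0
s_2 = Round(s_1, k_1) = 0x4A77F

0x4A77F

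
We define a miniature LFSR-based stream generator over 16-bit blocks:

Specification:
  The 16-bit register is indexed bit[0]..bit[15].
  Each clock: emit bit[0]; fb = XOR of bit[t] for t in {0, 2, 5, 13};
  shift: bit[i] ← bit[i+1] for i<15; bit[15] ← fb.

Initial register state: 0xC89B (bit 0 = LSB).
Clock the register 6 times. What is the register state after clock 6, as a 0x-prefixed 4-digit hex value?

0x1F22

reg_0 = 0xC89B
clock 1: out=1, reg = 0xE44D
clock 2: out=1, reg = 0xF226
clock 3: out=0, reg = 0xF913
clock 4: out=1, reg = 0x7C89
clock 5: out=1, reg = 0x3E44
clock 6: out=0, reg = 0x1F22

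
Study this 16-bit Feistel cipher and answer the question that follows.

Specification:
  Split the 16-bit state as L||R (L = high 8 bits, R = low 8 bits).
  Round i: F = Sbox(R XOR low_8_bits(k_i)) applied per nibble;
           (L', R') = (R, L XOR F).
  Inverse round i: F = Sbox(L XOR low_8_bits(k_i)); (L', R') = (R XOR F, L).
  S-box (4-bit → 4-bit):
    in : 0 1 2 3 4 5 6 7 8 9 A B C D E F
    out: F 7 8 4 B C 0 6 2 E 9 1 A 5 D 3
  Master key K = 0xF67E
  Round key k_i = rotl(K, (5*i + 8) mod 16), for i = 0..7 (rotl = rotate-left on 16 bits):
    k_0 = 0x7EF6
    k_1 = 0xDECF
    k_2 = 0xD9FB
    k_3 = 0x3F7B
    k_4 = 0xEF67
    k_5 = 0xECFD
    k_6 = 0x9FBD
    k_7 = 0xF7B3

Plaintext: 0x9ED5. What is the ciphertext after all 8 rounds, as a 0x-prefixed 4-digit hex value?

s_0 = plaintext = 0x9ED5
s_1 = Round(s_0, k_0) = 0xD51A
s_2 = Round(s_1, k_1) = 0x1A89
s_3 = Round(s_2, k_2) = 0x8972
s_4 = Round(s_3, k_3) = 0x7277
s_5 = Round(s_4, k_4) = 0x770D
s_6 = Round(s_5, k_5) = 0x0D48
s_7 = Round(s_6, k_6) = 0x4831
s_8 = Round(s_7, k_7) = 0x3160

0x3160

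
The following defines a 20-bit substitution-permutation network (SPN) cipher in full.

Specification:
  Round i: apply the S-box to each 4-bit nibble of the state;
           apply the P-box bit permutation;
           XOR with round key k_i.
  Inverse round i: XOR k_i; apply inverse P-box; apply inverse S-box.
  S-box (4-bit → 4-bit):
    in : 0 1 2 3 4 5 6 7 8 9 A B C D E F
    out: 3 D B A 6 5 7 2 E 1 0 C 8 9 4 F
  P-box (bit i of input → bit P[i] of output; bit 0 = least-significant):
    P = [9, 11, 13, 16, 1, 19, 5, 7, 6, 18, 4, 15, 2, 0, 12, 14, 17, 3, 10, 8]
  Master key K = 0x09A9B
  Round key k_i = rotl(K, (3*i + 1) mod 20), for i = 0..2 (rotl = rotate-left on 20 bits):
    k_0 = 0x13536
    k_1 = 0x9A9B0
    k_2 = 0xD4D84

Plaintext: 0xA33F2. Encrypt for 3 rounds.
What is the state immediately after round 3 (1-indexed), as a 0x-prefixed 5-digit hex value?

0xF54A0

s_0 = plaintext = 0xA33F2
s_1 = Round(s_0, k_0) = 0xCFF95
s_2 = Round(s_1, k_1) = 0xD5AE7
s_3 = Round(s_2, k_2) = 0xF54A0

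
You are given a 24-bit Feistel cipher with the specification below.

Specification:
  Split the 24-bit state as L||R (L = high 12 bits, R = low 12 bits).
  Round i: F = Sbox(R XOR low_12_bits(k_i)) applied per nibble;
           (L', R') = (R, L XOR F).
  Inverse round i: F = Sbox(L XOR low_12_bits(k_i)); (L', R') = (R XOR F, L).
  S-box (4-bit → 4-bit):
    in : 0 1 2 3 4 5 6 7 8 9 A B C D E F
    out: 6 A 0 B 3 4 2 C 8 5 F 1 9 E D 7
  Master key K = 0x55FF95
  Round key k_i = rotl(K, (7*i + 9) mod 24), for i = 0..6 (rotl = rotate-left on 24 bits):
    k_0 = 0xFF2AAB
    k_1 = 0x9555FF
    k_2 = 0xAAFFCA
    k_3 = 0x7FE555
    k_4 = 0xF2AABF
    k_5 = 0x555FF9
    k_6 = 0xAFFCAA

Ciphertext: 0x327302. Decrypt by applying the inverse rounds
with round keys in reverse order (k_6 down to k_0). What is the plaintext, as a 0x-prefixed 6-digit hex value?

0x824DCB

s_0 = ciphertext = 0x327302
s_1 = InvRound(s_0, k_6) = 0x48C327
s_2 = InvRound(s_1, k_5) = 0x2E348C
s_3 = InvRound(s_2, k_4) = 0xCC52E3
s_4 = InvRound(s_3, k_3) = 0x7B5CC5
s_5 = InvRound(s_4, k_2) = 0x4027B5
s_6 = InvRound(s_5, k_1) = 0xDCB402
s_7 = InvRound(s_6, k_0) = 0x824DCB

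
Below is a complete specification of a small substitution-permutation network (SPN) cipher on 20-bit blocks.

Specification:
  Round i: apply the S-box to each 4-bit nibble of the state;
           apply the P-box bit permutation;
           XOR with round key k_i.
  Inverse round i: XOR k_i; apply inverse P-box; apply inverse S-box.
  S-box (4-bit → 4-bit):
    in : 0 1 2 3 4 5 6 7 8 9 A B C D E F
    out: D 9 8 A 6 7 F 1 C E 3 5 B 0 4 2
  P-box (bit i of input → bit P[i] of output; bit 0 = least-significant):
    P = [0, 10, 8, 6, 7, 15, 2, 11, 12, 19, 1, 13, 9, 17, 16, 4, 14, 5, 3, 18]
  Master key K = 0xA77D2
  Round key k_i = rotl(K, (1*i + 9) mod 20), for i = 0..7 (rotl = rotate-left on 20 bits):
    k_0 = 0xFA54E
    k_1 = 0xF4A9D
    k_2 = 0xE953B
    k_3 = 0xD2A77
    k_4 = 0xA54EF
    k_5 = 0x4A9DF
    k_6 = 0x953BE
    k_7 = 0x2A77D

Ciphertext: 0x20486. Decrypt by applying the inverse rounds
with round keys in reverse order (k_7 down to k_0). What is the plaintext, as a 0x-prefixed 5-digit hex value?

s_0 = ciphertext = 0x20486
s_1 = InvRound(s_0, k_7) = 0x418A0
s_2 = InvRound(s_1, k_6) = 0x0048E
s_3 = InvRound(s_2, k_5) = 0x22236
s_4 = InvRound(s_3, k_4) = 0xB1C7C
s_5 = InvRound(s_4, k_3) = 0x8A0DA
s_6 = InvRound(s_5, k_2) = 0x3F176
s_7 = InvRound(s_6, k_1) = 0x976C0
s_8 = InvRound(s_7, k_0) = 0x0AB5E

0x0AB5E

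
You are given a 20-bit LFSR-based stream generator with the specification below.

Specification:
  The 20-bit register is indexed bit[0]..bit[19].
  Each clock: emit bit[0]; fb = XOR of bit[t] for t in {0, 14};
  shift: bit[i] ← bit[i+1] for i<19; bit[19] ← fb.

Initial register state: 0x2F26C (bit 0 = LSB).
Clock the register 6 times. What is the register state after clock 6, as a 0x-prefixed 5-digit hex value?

0x9CBC9

reg_0 = 0x2F26C
clock 1: out=0, reg = 0x97936
clock 2: out=0, reg = 0xCBC9B
clock 3: out=1, reg = 0xE5E4D
clock 4: out=1, reg = 0x72F26
clock 5: out=0, reg = 0x39793
clock 6: out=1, reg = 0x9CBC9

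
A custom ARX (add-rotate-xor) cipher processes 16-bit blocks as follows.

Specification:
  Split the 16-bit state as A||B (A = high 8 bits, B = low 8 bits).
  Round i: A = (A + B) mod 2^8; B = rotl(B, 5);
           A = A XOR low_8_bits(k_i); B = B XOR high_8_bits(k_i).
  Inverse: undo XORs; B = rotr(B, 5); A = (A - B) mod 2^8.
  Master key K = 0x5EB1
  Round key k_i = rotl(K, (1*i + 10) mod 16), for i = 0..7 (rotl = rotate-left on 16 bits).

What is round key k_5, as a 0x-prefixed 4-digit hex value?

K = 0x5EB1
k_0 = rotl(K, (1*0+10) mod 16) = rotl(K, 10) = 0xC57A
k_1 = rotl(K, (1*1+10) mod 16) = rotl(K, 11) = 0x8AF5
k_2 = rotl(K, (1*2+10) mod 16) = rotl(K, 12) = 0x15EB
k_3 = rotl(K, (1*3+10) mod 16) = rotl(K, 13) = 0x2BD6
k_4 = rotl(K, (1*4+10) mod 16) = rotl(K, 14) = 0x57AC
k_5 = rotl(K, (1*5+10) mod 16) = rotl(K, 15) = 0xAF58

0xAF58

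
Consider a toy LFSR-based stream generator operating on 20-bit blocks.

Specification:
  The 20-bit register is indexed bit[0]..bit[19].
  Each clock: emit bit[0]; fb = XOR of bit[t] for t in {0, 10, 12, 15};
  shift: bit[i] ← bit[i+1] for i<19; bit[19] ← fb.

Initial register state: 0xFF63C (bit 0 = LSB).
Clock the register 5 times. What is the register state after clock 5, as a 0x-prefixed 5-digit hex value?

reg_0 = 0xFF63C
clock 1: out=0, reg = 0xFFB1E
clock 2: out=0, reg = 0x7FD8F
clock 3: out=1, reg = 0x3FEC7
clock 4: out=1, reg = 0x1FF63
clock 5: out=1, reg = 0x0FFB1

0x0FFB1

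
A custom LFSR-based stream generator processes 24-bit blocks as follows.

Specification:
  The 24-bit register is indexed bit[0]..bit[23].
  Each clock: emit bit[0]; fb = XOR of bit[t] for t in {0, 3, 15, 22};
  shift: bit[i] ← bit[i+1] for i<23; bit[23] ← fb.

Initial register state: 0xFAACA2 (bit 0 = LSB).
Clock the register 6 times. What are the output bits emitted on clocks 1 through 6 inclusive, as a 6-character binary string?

010001

reg_0 = 0xFAACA2
clock 1: out=0, reg = 0x7D5651
clock 2: out=1, reg = 0x3EAB28
clock 3: out=0, reg = 0x1F5594
clock 4: out=0, reg = 0x0FAACA
clock 5: out=0, reg = 0x07D565
clock 6: out=1, reg = 0x03EAB2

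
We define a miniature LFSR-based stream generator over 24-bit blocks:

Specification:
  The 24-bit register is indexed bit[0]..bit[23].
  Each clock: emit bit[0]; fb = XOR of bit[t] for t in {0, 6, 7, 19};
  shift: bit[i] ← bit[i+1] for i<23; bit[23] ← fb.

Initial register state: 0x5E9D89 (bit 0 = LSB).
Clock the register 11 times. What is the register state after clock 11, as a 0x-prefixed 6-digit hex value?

0xE5EBD3

reg_0 = 0x5E9D89
clock 1: out=1, reg = 0xAF4EC4
clock 2: out=0, reg = 0xD7A762
clock 3: out=0, reg = 0xEBD3B1
clock 4: out=1, reg = 0xF5E9D8
clock 5: out=0, reg = 0x7AF4EC
clock 6: out=0, reg = 0xBD7A76
clock 7: out=0, reg = 0x5EBD3B
clock 8: out=1, reg = 0x2F5E9D
clock 9: out=1, reg = 0x97AF4E
clock 10: out=0, reg = 0xCBD7A7
clock 11: out=1, reg = 0xE5EBD3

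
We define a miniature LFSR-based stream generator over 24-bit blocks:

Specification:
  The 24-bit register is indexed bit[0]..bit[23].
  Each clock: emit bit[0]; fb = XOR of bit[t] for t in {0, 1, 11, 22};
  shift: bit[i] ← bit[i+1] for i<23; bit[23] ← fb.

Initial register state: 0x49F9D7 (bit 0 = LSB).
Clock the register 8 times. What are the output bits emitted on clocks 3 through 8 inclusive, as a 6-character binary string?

101011

reg_0 = 0x49F9D7
clock 1: out=1, reg = 0x24FCEB
clock 2: out=1, reg = 0x927E75
clock 3: out=1, reg = 0x493F3A
clock 4: out=0, reg = 0xA49F9D
clock 5: out=1, reg = 0x524FCE
clock 6: out=0, reg = 0xA927E7
clock 7: out=1, reg = 0x5493F3
clock 8: out=1, reg = 0xAA49F9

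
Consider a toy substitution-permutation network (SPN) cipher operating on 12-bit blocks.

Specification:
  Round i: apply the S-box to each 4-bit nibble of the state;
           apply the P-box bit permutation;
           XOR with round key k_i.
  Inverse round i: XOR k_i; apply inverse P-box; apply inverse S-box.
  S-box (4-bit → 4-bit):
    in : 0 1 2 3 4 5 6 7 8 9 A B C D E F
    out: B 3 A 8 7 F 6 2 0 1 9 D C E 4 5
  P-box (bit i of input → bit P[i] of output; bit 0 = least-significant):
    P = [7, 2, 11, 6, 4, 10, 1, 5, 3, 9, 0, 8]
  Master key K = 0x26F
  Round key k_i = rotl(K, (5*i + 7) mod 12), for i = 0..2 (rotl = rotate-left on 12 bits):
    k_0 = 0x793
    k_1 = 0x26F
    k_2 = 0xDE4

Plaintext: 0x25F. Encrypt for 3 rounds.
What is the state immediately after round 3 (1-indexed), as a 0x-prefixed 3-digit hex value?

s_0 = plaintext = 0x25F
s_1 = Round(s_0, k_0) = 0x821
s_2 = Round(s_1, k_1) = 0x6CB
s_3 = Round(s_2, k_2) = 0x707

0x707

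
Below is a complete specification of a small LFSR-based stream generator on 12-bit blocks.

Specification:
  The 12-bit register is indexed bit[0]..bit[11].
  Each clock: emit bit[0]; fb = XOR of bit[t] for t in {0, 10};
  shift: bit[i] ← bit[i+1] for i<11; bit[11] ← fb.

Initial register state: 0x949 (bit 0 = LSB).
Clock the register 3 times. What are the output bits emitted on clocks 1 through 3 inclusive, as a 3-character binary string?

100

reg_0 = 0x949
clock 1: out=1, reg = 0xCA4
clock 2: out=0, reg = 0xE52
clock 3: out=0, reg = 0xF29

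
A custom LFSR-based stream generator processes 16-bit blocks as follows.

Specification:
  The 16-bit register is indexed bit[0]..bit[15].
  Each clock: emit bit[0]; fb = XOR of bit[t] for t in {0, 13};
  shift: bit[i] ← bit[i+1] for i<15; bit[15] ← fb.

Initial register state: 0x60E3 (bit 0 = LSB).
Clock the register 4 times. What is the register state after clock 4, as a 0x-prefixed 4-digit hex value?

reg_0 = 0x60E3
clock 1: out=1, reg = 0x3071
clock 2: out=1, reg = 0x1838
clock 3: out=0, reg = 0x0C1C
clock 4: out=0, reg = 0x060E

0x060E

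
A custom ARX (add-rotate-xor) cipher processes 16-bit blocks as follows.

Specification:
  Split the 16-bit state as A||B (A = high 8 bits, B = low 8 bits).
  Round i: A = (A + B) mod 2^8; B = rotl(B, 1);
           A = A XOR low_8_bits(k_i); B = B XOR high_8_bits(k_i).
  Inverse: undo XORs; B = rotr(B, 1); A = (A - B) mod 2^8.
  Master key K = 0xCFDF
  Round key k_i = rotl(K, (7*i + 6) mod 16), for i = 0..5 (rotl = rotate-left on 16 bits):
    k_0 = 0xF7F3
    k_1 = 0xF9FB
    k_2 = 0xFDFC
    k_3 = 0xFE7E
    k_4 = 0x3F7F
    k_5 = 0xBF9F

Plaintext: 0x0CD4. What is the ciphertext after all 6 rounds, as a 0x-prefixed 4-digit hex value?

0x2581

s_0 = plaintext = 0x0CD4
s_1 = Round(s_0, k_0) = 0x135E
s_2 = Round(s_1, k_1) = 0x8A45
s_3 = Round(s_2, k_2) = 0x3377
s_4 = Round(s_3, k_3) = 0xD410
s_5 = Round(s_4, k_4) = 0x9B1F
s_6 = Round(s_5, k_5) = 0x2581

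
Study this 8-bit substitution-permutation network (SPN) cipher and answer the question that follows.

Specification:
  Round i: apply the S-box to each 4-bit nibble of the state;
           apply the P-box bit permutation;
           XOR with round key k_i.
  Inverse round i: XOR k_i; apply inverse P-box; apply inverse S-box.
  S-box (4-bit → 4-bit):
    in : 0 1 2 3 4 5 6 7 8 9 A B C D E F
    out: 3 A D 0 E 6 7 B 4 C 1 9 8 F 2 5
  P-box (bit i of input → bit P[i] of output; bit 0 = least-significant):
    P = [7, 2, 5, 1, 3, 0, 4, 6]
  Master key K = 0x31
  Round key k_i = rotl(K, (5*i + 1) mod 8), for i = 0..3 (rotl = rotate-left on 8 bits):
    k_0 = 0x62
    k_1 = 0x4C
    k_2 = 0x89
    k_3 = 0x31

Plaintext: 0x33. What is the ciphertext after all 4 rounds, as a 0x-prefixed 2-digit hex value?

0xF6

s_0 = plaintext = 0x33
s_1 = Round(s_0, k_0) = 0x62
s_2 = Round(s_1, k_1) = 0xF7
s_3 = Round(s_2, k_2) = 0x17
s_4 = Round(s_3, k_3) = 0xF6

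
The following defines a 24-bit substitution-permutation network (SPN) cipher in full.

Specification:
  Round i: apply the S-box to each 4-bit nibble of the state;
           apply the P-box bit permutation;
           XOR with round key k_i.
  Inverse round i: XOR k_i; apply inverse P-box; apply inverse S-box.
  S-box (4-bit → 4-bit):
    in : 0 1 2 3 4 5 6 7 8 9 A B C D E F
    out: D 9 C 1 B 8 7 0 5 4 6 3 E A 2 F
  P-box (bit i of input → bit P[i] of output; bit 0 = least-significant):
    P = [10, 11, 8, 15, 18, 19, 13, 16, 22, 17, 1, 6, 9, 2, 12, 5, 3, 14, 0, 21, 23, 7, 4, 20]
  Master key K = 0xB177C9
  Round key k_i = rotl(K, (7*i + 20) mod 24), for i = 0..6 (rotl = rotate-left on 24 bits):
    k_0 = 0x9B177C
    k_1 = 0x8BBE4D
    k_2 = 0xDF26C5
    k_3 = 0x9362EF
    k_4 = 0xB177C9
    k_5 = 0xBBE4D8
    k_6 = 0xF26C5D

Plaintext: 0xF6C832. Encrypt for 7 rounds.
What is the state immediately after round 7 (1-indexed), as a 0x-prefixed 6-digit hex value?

s_0 = plaintext = 0xF6C832
s_1 = Round(s_0, k_0) = 0x4FC6C3
s_2 = Round(s_1, k_1) = 0x70CAE2
s_3 = Round(s_2, k_2) = 0xF5B7EA
s_4 = Round(s_3, k_3) = 0x2B697B
s_5 = Round(s_4, k_4) = 0xA129D7
s_6 = Round(s_5, k_5) = 0x92F462
s_7 = Round(s_6, k_6) = 0x9CDF28

0x9CDF28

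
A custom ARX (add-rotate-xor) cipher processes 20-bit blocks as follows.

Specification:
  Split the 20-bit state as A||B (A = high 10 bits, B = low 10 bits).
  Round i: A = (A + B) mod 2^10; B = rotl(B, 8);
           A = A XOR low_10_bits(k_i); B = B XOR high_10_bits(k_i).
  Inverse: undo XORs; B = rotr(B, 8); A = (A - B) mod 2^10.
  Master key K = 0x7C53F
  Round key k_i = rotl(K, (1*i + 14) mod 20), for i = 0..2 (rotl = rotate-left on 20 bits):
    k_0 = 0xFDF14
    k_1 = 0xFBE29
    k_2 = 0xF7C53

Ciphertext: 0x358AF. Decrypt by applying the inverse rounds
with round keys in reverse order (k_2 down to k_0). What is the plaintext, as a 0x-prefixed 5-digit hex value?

s_0 = ciphertext = 0x358AF
s_1 = InvRound(s_0, k_2) = 0xB09C3
s_2 = InvRound(s_1, k_1) = 0x0E4B2
s_3 = InvRound(s_2, k_0) = 0x85917

0x85917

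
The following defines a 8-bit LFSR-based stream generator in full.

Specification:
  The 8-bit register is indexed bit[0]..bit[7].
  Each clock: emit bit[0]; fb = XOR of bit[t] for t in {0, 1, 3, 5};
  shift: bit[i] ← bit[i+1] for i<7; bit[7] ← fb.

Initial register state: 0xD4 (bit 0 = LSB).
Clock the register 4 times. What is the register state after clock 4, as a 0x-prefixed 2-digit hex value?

reg_0 = 0xD4
clock 1: out=0, reg = 0x6A
clock 2: out=0, reg = 0xB5
clock 3: out=1, reg = 0x5A
clock 4: out=0, reg = 0x2D

0x2D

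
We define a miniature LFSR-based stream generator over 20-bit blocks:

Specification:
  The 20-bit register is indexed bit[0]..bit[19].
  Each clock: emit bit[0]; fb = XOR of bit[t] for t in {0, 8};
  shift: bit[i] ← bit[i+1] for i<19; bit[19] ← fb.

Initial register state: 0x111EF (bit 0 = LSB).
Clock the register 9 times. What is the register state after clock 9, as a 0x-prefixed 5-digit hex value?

reg_0 = 0x111EF
clock 1: out=1, reg = 0x088F7
clock 2: out=1, reg = 0x8447B
clock 3: out=1, reg = 0xC223D
clock 4: out=1, reg = 0xE111E
clock 5: out=0, reg = 0xF088F
clock 6: out=1, reg = 0xF8447
clock 7: out=1, reg = 0xFC223
clock 8: out=1, reg = 0xFE111
clock 9: out=1, reg = 0x7F088

0x7F088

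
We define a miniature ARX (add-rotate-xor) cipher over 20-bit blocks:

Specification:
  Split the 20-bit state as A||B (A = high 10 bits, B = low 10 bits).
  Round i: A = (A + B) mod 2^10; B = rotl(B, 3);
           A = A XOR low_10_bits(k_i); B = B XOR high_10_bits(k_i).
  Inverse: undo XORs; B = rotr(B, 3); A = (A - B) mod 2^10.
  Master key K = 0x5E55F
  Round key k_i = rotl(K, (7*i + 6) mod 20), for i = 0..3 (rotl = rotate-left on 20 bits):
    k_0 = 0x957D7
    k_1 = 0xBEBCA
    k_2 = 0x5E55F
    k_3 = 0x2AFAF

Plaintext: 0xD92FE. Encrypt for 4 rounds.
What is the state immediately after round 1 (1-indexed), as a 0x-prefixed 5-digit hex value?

0x6D5A0

s_0 = plaintext = 0xD92FE
s_1 = Round(s_0, k_0) = 0x6D5A0
s_2 = Round(s_1, k_1) = 0x27FF9
s_3 = Round(s_2, k_2) = 0x71EB6
s_4 = Round(s_3, k_3) = 0xF491E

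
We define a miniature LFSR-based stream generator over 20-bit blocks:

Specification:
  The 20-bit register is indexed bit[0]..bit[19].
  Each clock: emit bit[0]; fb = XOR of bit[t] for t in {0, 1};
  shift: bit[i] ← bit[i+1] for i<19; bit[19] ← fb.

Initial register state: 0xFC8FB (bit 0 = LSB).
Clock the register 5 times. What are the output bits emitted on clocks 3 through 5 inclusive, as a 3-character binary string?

reg_0 = 0xFC8FB
clock 1: out=1, reg = 0x7E47D
clock 2: out=1, reg = 0xBF23E
clock 3: out=0, reg = 0xDF91F
clock 4: out=1, reg = 0x6FC8F
clock 5: out=1, reg = 0x37E47

011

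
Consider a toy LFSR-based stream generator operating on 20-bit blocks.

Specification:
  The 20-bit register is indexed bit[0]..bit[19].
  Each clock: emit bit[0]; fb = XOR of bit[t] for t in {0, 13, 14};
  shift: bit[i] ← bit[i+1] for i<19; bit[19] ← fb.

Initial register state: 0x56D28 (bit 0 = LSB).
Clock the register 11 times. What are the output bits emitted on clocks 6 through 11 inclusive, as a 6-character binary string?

100101

reg_0 = 0x56D28
clock 1: out=0, reg = 0x2B694
clock 2: out=0, reg = 0x95B4A
clock 3: out=0, reg = 0xCADA5
clock 4: out=1, reg = 0x656D2
clock 5: out=0, reg = 0xB2B69
clock 6: out=1, reg = 0x595B4
clock 7: out=0, reg = 0x2CADA
clock 8: out=0, reg = 0x9656D
clock 9: out=1, reg = 0xCB2B6
clock 10: out=0, reg = 0xE595B
clock 11: out=1, reg = 0x72CAD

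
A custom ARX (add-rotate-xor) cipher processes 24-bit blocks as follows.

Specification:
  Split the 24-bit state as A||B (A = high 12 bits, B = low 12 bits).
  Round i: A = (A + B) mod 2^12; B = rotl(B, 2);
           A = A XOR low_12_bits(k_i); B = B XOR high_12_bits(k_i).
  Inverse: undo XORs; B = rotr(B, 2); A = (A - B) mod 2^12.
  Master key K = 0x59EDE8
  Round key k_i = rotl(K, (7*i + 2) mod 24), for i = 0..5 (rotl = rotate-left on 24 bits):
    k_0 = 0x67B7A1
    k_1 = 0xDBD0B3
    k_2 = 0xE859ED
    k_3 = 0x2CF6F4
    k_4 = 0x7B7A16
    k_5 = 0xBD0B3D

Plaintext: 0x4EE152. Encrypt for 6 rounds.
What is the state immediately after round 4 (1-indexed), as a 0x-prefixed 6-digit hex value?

0xCC2FC9

s_0 = plaintext = 0x4EE152
s_1 = Round(s_0, k_0) = 0x1E1333
s_2 = Round(s_1, k_1) = 0x5A7171
s_3 = Round(s_2, k_2) = 0xEF5B41
s_4 = Round(s_3, k_3) = 0xCC2FC9
s_5 = Round(s_4, k_4) = 0x69D890
s_6 = Round(s_5, k_5) = 0x410992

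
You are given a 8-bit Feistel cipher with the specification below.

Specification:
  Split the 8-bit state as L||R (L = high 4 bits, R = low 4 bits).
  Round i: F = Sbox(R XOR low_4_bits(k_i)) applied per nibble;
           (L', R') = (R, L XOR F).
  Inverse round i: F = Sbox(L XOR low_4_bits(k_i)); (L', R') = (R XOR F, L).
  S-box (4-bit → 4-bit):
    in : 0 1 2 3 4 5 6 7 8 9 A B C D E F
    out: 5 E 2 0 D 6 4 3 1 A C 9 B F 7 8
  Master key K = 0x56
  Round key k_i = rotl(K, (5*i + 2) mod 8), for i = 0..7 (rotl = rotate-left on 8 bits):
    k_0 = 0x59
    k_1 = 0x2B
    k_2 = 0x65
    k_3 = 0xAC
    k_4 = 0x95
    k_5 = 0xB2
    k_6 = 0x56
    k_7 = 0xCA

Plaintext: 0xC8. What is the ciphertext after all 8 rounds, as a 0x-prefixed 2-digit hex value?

s_0 = plaintext = 0xC8
s_1 = Round(s_0, k_0) = 0x82
s_2 = Round(s_1, k_1) = 0x22
s_3 = Round(s_2, k_2) = 0x21
s_4 = Round(s_3, k_3) = 0x1D
s_5 = Round(s_4, k_4) = 0xD0
s_6 = Round(s_5, k_5) = 0x0F
s_7 = Round(s_6, k_6) = 0xFA
s_8 = Round(s_7, k_7) = 0xAA

0xAA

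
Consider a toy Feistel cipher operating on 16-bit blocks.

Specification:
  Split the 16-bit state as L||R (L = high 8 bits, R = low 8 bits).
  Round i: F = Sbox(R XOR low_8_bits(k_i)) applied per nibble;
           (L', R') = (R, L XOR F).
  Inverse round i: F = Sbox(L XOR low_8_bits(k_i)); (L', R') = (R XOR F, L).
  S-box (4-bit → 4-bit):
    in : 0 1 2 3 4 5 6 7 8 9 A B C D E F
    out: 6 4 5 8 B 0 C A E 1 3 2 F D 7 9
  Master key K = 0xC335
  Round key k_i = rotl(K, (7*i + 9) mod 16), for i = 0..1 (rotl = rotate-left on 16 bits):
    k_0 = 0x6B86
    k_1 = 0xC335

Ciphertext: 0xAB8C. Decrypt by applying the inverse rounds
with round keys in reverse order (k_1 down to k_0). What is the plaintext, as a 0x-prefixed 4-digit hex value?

s_0 = ciphertext = 0xAB8C
s_1 = InvRound(s_0, k_1) = 0x9BAB
s_2 = InvRound(s_1, k_0) = 0xE69B

0xE69B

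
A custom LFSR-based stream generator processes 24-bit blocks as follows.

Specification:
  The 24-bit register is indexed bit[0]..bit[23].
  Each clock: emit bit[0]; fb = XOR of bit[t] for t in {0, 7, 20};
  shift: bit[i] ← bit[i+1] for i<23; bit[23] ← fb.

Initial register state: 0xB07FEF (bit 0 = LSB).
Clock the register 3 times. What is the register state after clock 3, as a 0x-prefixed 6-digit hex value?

0x760FFD

reg_0 = 0xB07FEF
clock 1: out=1, reg = 0xD83FF7
clock 2: out=1, reg = 0xEC1FFB
clock 3: out=1, reg = 0x760FFD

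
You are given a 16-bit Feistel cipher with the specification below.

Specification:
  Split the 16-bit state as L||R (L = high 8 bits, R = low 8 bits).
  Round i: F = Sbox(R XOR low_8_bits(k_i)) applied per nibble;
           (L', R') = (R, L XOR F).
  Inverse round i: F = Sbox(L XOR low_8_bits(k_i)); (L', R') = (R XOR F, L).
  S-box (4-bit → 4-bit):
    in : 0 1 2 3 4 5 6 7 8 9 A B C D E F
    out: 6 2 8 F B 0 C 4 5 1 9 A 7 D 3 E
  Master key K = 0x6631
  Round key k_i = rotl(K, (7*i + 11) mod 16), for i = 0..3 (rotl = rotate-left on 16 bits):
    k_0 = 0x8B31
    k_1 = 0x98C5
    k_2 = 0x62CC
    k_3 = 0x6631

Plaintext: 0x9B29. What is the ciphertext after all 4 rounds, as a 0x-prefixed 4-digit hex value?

s_0 = plaintext = 0x9B29
s_1 = Round(s_0, k_0) = 0x29BE
s_2 = Round(s_1, k_1) = 0xBE63
s_3 = Round(s_2, k_2) = 0x6320
s_4 = Round(s_3, k_3) = 0x2041

0x2041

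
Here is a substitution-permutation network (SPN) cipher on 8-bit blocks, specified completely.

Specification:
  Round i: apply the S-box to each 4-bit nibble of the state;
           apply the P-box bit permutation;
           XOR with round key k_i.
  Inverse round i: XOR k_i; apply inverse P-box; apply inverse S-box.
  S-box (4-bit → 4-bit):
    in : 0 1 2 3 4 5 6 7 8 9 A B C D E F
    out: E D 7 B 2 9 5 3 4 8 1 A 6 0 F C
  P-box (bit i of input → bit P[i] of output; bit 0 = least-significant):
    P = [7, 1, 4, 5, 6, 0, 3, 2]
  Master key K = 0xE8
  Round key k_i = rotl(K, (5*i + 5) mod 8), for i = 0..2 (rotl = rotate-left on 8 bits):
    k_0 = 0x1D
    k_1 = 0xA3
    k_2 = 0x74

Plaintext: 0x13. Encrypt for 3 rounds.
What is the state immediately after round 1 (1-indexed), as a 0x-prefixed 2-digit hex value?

s_0 = plaintext = 0x13
s_1 = Round(s_0, k_0) = 0xF3
s_2 = Round(s_1, k_1) = 0x0D
s_3 = Round(s_2, k_2) = 0x79

0xF3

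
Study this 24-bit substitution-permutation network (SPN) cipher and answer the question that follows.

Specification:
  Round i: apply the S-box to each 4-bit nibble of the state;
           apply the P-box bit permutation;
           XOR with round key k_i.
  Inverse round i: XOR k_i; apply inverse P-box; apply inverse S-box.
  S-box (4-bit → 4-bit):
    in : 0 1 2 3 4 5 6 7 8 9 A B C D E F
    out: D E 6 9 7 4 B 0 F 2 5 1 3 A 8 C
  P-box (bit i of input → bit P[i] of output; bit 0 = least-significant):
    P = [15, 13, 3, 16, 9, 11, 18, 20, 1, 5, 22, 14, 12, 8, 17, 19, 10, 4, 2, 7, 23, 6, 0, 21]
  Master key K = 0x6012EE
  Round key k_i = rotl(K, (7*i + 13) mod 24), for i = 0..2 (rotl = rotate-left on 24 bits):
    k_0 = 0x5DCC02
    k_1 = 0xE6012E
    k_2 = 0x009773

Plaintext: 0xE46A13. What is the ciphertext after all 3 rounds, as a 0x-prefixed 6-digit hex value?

0x8959D7

s_0 = plaintext = 0xE46A13
s_1 = Round(s_0, k_0) = 0x205114
s_2 = Round(s_1, k_1) = 0xB0EDC3
s_3 = Round(s_2, k_2) = 0x8959D7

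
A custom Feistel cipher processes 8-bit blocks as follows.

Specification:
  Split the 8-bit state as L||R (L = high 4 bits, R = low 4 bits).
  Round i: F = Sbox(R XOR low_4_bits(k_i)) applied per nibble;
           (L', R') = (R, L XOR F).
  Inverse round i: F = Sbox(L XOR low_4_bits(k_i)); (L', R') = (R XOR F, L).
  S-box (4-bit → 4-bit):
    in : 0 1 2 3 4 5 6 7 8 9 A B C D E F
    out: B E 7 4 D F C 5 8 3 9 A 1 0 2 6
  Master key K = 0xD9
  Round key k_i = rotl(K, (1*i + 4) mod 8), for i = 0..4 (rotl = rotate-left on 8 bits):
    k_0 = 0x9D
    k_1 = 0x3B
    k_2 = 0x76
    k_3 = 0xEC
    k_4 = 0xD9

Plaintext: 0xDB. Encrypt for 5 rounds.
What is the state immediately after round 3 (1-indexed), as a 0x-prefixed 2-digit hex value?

0x2C

s_0 = plaintext = 0xDB
s_1 = Round(s_0, k_0) = 0xB1
s_2 = Round(s_1, k_1) = 0x12
s_3 = Round(s_2, k_2) = 0x2C
s_4 = Round(s_3, k_3) = 0xC9
s_5 = Round(s_4, k_4) = 0x97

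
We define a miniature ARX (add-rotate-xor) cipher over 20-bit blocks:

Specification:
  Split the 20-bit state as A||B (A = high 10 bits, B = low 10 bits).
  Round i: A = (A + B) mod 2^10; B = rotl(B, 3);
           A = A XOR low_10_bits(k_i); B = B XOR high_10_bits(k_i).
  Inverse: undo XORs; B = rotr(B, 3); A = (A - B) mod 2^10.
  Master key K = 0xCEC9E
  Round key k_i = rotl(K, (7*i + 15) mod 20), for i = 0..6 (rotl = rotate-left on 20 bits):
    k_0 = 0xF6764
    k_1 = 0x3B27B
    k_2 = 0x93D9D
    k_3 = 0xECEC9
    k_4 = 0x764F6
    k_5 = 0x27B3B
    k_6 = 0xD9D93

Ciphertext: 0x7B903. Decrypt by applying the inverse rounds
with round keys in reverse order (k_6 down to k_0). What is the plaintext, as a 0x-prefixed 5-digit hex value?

0x6812F

s_0 = ciphertext = 0x7B903
s_1 = InvRound(s_0, k_6) = 0x8C64C
s_2 = InvRound(s_1, k_5) = 0xEC15A
s_3 = InvRound(s_2, k_4) = 0x6D990
s_4 = InvRound(s_3, k_3) = 0x6EDC4
s_5 = InvRound(s_4, k_2) = 0x8D5F1
s_6 = InvRound(s_5, k_1) = 0x6AEA3
s_7 = InvRound(s_6, k_0) = 0x6812F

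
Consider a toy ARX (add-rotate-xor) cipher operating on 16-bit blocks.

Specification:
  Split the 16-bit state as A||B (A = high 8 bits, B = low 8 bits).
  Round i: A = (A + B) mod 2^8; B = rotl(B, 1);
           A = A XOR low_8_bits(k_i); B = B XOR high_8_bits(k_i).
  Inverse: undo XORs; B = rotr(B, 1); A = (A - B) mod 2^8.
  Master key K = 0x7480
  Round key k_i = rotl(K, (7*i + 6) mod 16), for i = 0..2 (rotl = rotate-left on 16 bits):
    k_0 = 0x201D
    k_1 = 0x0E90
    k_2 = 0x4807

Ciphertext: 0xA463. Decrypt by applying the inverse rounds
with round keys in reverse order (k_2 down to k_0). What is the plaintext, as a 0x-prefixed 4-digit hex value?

s_0 = ciphertext = 0xA463
s_1 = InvRound(s_0, k_2) = 0x0E95
s_2 = InvRound(s_1, k_1) = 0xD1CD
s_3 = InvRound(s_2, k_0) = 0xD6F6

0xD6F6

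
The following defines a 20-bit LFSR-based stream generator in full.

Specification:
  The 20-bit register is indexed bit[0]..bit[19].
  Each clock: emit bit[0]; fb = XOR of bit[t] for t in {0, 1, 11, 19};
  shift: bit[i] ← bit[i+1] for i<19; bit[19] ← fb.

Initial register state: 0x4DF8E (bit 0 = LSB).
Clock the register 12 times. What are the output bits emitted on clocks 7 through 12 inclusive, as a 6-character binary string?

011111

reg_0 = 0x4DF8E
clock 1: out=0, reg = 0x26FC7
clock 2: out=1, reg = 0x937E3
clock 3: out=1, reg = 0xC9BF1
clock 4: out=1, reg = 0xE4DF8
clock 5: out=0, reg = 0x726FC
clock 6: out=0, reg = 0x3937E
clock 7: out=0, reg = 0x9C9BF
clock 8: out=1, reg = 0x4E4DF
clock 9: out=1, reg = 0x2726F
clock 10: out=1, reg = 0x13937
clock 11: out=1, reg = 0x89C9B
clock 12: out=1, reg = 0x44E4D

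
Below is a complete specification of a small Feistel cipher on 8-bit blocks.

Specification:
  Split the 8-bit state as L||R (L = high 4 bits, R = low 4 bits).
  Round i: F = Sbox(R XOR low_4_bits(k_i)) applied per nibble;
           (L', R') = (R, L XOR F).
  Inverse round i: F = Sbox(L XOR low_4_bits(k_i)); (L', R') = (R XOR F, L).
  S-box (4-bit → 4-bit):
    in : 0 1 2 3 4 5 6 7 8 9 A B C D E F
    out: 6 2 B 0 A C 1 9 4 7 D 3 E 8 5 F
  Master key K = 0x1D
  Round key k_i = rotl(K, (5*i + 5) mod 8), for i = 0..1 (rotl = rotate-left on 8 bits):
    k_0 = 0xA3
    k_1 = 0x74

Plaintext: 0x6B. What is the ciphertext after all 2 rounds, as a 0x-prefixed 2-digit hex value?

s_0 = plaintext = 0x6B
s_1 = Round(s_0, k_0) = 0xB2
s_2 = Round(s_1, k_1) = 0x2A

0x2A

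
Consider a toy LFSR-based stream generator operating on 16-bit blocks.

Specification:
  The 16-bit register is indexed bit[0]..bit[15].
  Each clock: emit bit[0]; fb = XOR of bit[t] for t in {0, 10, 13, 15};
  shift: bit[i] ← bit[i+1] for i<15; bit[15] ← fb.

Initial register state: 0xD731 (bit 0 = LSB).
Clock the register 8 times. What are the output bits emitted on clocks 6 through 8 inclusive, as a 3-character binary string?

100

reg_0 = 0xD731
clock 1: out=1, reg = 0xEB98
clock 2: out=0, reg = 0x75CC
clock 3: out=0, reg = 0x3AE6
clock 4: out=0, reg = 0x9D73
clock 5: out=1, reg = 0xCEB9
clock 6: out=1, reg = 0xE75C
clock 7: out=0, reg = 0xF3AE
clock 8: out=0, reg = 0x79D7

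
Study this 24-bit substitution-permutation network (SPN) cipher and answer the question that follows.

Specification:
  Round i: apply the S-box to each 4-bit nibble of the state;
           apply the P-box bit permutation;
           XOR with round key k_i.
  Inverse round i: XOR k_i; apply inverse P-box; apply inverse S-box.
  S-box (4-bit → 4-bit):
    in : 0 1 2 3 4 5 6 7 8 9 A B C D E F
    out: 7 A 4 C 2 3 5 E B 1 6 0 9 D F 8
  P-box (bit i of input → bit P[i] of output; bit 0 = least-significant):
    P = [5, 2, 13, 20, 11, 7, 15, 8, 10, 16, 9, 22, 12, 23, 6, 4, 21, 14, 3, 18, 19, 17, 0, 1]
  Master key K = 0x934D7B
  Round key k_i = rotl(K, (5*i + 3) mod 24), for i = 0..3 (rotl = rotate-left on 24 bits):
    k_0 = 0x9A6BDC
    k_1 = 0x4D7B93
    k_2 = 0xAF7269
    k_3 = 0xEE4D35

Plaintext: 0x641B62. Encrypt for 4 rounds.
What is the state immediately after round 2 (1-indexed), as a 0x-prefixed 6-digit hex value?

s_0 = plaintext = 0x641B62
s_1 = Round(s_0, k_0) = 0x1283CD
s_2 = Round(s_1, k_1) = 0x9F40A9
s_3 = Round(s_2, k_2) = 0x22F4C9
s_4 = Round(s_3, k_3) = 0xEF440C

0x9F40A9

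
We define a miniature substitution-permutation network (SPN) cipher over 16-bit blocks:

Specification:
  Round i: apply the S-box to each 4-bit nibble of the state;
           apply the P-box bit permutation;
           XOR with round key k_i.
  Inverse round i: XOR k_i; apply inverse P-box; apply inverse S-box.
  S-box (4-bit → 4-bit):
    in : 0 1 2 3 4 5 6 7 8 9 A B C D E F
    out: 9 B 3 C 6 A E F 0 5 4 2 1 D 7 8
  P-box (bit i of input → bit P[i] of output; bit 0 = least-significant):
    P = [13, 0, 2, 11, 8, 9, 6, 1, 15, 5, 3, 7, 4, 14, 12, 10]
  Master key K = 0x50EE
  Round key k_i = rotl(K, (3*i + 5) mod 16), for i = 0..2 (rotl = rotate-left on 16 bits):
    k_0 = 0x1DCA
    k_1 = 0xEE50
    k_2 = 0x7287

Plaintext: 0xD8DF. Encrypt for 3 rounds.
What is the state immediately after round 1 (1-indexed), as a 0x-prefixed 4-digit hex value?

0x0098

s_0 = plaintext = 0xD8DF
s_1 = Round(s_0, k_0) = 0x0098
s_2 = Round(s_1, k_1) = 0x6B80
s_3 = Round(s_2, k_2) = 0x0EA7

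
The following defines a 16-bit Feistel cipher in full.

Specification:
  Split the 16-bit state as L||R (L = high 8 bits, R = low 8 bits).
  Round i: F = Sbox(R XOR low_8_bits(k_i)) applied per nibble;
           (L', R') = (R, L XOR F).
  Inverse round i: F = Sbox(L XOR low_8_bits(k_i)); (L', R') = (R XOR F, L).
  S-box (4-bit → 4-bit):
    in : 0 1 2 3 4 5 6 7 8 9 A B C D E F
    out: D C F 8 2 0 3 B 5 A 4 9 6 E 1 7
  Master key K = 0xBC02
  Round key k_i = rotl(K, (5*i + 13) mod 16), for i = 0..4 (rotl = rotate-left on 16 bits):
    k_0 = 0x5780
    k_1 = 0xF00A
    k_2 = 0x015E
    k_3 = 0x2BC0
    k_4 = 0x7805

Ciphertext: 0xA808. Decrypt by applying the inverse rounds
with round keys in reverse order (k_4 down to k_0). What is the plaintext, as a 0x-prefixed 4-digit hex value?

0x482D

s_0 = ciphertext = 0xA808
s_1 = InvRound(s_0, k_4) = 0x46A8
s_2 = InvRound(s_1, k_3) = 0xFB46
s_3 = InvRound(s_2, k_2) = 0x06FB
s_4 = InvRound(s_3, k_1) = 0x2D06
s_5 = InvRound(s_4, k_0) = 0x482D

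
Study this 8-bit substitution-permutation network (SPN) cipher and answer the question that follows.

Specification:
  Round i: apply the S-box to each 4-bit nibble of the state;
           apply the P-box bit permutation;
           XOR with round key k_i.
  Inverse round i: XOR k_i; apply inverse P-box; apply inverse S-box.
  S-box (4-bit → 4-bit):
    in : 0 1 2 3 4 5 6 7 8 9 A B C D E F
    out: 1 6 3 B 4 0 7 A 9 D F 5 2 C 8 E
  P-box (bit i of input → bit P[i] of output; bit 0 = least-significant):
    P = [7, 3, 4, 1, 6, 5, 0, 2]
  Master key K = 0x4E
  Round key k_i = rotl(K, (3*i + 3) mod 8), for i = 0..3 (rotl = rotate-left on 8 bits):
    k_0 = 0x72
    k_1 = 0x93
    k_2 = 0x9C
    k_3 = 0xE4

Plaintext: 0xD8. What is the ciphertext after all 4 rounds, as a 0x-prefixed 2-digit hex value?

s_0 = plaintext = 0xD8
s_1 = Round(s_0, k_0) = 0xF5
s_2 = Round(s_1, k_1) = 0xB6
s_3 = Round(s_2, k_2) = 0x45
s_4 = Round(s_3, k_3) = 0xE5

0xE5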